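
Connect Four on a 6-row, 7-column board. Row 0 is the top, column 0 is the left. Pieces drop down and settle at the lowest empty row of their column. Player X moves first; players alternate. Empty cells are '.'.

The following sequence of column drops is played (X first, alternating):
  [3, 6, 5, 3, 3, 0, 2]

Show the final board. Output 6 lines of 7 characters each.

Move 1: X drops in col 3, lands at row 5
Move 2: O drops in col 6, lands at row 5
Move 3: X drops in col 5, lands at row 5
Move 4: O drops in col 3, lands at row 4
Move 5: X drops in col 3, lands at row 3
Move 6: O drops in col 0, lands at row 5
Move 7: X drops in col 2, lands at row 5

Answer: .......
.......
.......
...X...
...O...
O.XX.XO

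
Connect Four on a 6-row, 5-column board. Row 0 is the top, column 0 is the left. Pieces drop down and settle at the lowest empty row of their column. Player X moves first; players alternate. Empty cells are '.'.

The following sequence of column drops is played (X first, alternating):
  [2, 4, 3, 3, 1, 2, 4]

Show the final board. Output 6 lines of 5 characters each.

Answer: .....
.....
.....
.....
..OOX
.XXXO

Derivation:
Move 1: X drops in col 2, lands at row 5
Move 2: O drops in col 4, lands at row 5
Move 3: X drops in col 3, lands at row 5
Move 4: O drops in col 3, lands at row 4
Move 5: X drops in col 1, lands at row 5
Move 6: O drops in col 2, lands at row 4
Move 7: X drops in col 4, lands at row 4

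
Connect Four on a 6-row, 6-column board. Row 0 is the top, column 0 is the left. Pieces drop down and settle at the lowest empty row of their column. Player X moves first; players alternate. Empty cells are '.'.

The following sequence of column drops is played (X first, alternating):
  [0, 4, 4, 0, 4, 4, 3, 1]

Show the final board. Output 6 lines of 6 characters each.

Answer: ......
......
....O.
....X.
O...X.
XO.XO.

Derivation:
Move 1: X drops in col 0, lands at row 5
Move 2: O drops in col 4, lands at row 5
Move 3: X drops in col 4, lands at row 4
Move 4: O drops in col 0, lands at row 4
Move 5: X drops in col 4, lands at row 3
Move 6: O drops in col 4, lands at row 2
Move 7: X drops in col 3, lands at row 5
Move 8: O drops in col 1, lands at row 5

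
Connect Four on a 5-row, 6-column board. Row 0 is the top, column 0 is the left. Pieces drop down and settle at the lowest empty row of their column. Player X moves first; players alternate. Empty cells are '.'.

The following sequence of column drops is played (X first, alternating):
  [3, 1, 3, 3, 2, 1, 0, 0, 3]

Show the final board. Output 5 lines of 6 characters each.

Answer: ......
...X..
...O..
OO.X..
XOXX..

Derivation:
Move 1: X drops in col 3, lands at row 4
Move 2: O drops in col 1, lands at row 4
Move 3: X drops in col 3, lands at row 3
Move 4: O drops in col 3, lands at row 2
Move 5: X drops in col 2, lands at row 4
Move 6: O drops in col 1, lands at row 3
Move 7: X drops in col 0, lands at row 4
Move 8: O drops in col 0, lands at row 3
Move 9: X drops in col 3, lands at row 1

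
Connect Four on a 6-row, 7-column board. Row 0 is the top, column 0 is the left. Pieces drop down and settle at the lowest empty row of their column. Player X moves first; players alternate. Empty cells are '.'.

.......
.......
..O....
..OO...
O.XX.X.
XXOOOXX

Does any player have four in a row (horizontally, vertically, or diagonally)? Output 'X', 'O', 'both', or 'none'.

none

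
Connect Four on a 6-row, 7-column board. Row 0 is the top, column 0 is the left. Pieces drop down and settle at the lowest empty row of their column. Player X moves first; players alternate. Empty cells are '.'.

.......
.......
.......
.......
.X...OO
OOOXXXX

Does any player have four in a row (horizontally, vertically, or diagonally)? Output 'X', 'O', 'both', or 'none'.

X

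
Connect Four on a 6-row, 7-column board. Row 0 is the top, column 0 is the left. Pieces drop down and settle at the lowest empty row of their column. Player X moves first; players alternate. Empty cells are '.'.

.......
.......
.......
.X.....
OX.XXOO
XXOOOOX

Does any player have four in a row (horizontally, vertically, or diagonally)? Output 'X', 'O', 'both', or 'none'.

O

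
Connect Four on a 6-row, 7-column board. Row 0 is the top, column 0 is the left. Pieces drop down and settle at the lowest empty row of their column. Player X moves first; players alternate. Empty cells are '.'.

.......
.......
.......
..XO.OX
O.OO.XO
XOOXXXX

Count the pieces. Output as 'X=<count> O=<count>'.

X=8 O=8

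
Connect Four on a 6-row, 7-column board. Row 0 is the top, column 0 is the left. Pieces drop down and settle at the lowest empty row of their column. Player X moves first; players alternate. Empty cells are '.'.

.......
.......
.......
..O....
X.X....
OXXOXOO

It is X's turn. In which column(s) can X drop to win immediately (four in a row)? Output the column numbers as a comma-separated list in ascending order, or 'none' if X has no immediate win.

Answer: none

Derivation:
col 0: drop X → no win
col 1: drop X → no win
col 2: drop X → no win
col 3: drop X → no win
col 4: drop X → no win
col 5: drop X → no win
col 6: drop X → no win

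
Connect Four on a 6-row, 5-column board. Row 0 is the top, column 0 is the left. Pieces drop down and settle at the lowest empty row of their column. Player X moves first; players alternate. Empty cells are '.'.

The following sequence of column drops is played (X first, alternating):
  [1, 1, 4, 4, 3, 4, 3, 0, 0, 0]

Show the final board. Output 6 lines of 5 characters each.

Move 1: X drops in col 1, lands at row 5
Move 2: O drops in col 1, lands at row 4
Move 3: X drops in col 4, lands at row 5
Move 4: O drops in col 4, lands at row 4
Move 5: X drops in col 3, lands at row 5
Move 6: O drops in col 4, lands at row 3
Move 7: X drops in col 3, lands at row 4
Move 8: O drops in col 0, lands at row 5
Move 9: X drops in col 0, lands at row 4
Move 10: O drops in col 0, lands at row 3

Answer: .....
.....
.....
O...O
XO.XO
OX.XX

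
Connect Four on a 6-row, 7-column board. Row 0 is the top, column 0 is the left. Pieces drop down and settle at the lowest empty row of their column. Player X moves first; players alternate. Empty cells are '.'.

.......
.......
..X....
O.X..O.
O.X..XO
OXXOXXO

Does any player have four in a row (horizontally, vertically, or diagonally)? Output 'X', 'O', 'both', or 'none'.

X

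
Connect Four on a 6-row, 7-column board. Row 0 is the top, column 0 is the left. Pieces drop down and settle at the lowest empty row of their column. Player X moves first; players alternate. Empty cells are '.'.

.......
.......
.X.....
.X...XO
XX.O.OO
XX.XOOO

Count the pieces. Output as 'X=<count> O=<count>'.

X=8 O=7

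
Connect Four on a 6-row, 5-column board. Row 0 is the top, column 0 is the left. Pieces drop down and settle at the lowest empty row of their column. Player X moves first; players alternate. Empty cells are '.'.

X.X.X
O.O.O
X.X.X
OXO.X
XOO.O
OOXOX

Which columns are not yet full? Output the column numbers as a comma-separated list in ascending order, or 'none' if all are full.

col 0: top cell = 'X' → FULL
col 1: top cell = '.' → open
col 2: top cell = 'X' → FULL
col 3: top cell = '.' → open
col 4: top cell = 'X' → FULL

Answer: 1,3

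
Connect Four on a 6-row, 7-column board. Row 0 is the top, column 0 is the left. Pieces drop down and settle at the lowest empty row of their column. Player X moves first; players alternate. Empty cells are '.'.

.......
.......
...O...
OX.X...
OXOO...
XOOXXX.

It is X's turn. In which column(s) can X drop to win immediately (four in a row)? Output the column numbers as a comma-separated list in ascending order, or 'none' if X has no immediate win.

Answer: 6

Derivation:
col 0: drop X → no win
col 1: drop X → no win
col 2: drop X → no win
col 3: drop X → no win
col 4: drop X → no win
col 5: drop X → no win
col 6: drop X → WIN!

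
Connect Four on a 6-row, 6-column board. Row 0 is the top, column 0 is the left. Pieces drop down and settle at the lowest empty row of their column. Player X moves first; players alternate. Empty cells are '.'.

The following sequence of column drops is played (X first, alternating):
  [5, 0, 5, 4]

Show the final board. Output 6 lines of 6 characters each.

Move 1: X drops in col 5, lands at row 5
Move 2: O drops in col 0, lands at row 5
Move 3: X drops in col 5, lands at row 4
Move 4: O drops in col 4, lands at row 5

Answer: ......
......
......
......
.....X
O...OX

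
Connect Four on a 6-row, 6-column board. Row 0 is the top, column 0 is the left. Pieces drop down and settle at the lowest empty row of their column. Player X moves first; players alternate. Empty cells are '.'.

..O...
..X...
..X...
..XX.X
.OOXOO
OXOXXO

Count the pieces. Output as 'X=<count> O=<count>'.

X=9 O=8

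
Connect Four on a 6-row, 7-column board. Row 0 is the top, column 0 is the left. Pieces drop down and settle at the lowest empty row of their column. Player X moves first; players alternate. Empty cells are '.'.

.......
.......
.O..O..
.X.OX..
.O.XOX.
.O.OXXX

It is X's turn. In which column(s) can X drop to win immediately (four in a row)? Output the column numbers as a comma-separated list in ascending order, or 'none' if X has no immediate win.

col 0: drop X → no win
col 1: drop X → no win
col 2: drop X → no win
col 3: drop X → WIN!
col 4: drop X → no win
col 5: drop X → no win
col 6: drop X → no win

Answer: 3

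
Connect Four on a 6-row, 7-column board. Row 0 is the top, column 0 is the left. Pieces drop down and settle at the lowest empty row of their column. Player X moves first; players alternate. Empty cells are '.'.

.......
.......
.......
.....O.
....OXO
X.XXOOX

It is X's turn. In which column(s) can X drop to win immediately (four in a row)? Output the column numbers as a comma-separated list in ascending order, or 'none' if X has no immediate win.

Answer: 1

Derivation:
col 0: drop X → no win
col 1: drop X → WIN!
col 2: drop X → no win
col 3: drop X → no win
col 4: drop X → no win
col 5: drop X → no win
col 6: drop X → no win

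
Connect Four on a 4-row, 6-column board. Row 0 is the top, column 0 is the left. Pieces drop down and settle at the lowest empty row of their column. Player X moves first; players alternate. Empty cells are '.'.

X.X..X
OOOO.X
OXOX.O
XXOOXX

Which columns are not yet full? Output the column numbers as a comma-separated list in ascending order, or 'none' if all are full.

col 0: top cell = 'X' → FULL
col 1: top cell = '.' → open
col 2: top cell = 'X' → FULL
col 3: top cell = '.' → open
col 4: top cell = '.' → open
col 5: top cell = 'X' → FULL

Answer: 1,3,4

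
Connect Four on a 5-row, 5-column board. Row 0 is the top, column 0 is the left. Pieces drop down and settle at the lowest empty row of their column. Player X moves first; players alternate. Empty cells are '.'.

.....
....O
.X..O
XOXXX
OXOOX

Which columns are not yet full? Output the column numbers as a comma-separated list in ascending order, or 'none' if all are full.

col 0: top cell = '.' → open
col 1: top cell = '.' → open
col 2: top cell = '.' → open
col 3: top cell = '.' → open
col 4: top cell = '.' → open

Answer: 0,1,2,3,4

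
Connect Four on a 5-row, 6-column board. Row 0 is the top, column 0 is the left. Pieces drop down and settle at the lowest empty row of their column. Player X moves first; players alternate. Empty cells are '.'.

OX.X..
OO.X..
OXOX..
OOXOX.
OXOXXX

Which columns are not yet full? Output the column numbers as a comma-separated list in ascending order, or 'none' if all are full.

Answer: 2,4,5

Derivation:
col 0: top cell = 'O' → FULL
col 1: top cell = 'X' → FULL
col 2: top cell = '.' → open
col 3: top cell = 'X' → FULL
col 4: top cell = '.' → open
col 5: top cell = '.' → open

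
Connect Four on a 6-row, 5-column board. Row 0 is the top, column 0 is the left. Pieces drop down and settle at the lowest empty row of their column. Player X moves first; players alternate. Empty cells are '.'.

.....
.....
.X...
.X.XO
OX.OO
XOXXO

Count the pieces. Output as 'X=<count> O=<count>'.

X=7 O=6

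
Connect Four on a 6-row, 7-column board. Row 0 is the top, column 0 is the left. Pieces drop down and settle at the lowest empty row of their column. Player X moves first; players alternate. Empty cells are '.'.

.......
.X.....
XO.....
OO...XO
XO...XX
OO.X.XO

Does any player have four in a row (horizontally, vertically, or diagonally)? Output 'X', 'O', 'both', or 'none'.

O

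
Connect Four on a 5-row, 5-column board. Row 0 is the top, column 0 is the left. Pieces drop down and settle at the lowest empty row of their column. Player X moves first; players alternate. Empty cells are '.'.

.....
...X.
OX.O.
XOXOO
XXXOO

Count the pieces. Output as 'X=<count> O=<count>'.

X=7 O=7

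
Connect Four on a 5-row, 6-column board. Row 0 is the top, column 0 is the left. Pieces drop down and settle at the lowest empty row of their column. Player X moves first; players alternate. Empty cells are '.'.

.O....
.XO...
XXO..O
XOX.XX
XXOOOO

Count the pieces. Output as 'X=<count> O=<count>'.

X=9 O=9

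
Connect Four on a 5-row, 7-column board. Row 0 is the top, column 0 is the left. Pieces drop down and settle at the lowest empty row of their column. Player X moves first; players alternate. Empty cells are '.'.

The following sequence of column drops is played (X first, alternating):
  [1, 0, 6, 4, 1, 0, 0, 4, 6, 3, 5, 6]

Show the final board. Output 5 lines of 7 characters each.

Answer: .......
.......
X.....O
OX..O.X
OX.OOXX

Derivation:
Move 1: X drops in col 1, lands at row 4
Move 2: O drops in col 0, lands at row 4
Move 3: X drops in col 6, lands at row 4
Move 4: O drops in col 4, lands at row 4
Move 5: X drops in col 1, lands at row 3
Move 6: O drops in col 0, lands at row 3
Move 7: X drops in col 0, lands at row 2
Move 8: O drops in col 4, lands at row 3
Move 9: X drops in col 6, lands at row 3
Move 10: O drops in col 3, lands at row 4
Move 11: X drops in col 5, lands at row 4
Move 12: O drops in col 6, lands at row 2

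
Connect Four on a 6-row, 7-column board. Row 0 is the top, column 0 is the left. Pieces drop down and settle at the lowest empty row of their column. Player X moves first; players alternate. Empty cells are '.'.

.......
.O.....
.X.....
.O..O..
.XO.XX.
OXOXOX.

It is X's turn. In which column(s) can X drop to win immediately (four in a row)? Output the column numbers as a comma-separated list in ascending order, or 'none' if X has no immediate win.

col 0: drop X → no win
col 1: drop X → no win
col 2: drop X → no win
col 3: drop X → no win
col 4: drop X → no win
col 5: drop X → no win
col 6: drop X → no win

Answer: none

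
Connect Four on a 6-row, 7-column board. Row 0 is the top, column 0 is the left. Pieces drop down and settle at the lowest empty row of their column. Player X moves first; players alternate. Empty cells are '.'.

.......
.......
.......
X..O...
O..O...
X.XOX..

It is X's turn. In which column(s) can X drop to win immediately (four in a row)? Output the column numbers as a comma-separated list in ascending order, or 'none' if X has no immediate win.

Answer: none

Derivation:
col 0: drop X → no win
col 1: drop X → no win
col 2: drop X → no win
col 3: drop X → no win
col 4: drop X → no win
col 5: drop X → no win
col 6: drop X → no win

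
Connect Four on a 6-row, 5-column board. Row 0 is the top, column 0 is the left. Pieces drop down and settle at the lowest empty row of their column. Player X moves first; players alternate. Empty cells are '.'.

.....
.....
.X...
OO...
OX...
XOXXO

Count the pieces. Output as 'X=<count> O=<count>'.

X=5 O=5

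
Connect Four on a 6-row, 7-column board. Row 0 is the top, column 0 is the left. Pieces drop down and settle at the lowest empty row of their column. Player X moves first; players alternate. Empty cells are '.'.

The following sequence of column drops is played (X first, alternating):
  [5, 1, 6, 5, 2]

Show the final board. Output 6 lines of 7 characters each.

Answer: .......
.......
.......
.......
.....O.
.OX..XX

Derivation:
Move 1: X drops in col 5, lands at row 5
Move 2: O drops in col 1, lands at row 5
Move 3: X drops in col 6, lands at row 5
Move 4: O drops in col 5, lands at row 4
Move 5: X drops in col 2, lands at row 5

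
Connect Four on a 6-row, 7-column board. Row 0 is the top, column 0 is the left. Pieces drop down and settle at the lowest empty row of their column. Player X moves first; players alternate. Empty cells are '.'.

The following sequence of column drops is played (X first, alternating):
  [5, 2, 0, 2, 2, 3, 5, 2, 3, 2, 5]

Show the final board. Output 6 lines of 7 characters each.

Answer: .......
..O....
..O....
..X..X.
..OX.X.
X.OO.X.

Derivation:
Move 1: X drops in col 5, lands at row 5
Move 2: O drops in col 2, lands at row 5
Move 3: X drops in col 0, lands at row 5
Move 4: O drops in col 2, lands at row 4
Move 5: X drops in col 2, lands at row 3
Move 6: O drops in col 3, lands at row 5
Move 7: X drops in col 5, lands at row 4
Move 8: O drops in col 2, lands at row 2
Move 9: X drops in col 3, lands at row 4
Move 10: O drops in col 2, lands at row 1
Move 11: X drops in col 5, lands at row 3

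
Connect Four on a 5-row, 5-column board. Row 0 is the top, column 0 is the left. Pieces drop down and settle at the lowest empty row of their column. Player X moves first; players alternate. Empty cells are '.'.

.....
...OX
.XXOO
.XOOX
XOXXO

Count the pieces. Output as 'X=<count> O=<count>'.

X=8 O=7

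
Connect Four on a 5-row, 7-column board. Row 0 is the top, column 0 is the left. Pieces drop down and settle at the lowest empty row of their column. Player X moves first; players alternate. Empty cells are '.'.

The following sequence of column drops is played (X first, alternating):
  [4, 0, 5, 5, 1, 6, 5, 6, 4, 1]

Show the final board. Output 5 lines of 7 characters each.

Answer: .......
.......
.....X.
.O..XOO
OX..XXO

Derivation:
Move 1: X drops in col 4, lands at row 4
Move 2: O drops in col 0, lands at row 4
Move 3: X drops in col 5, lands at row 4
Move 4: O drops in col 5, lands at row 3
Move 5: X drops in col 1, lands at row 4
Move 6: O drops in col 6, lands at row 4
Move 7: X drops in col 5, lands at row 2
Move 8: O drops in col 6, lands at row 3
Move 9: X drops in col 4, lands at row 3
Move 10: O drops in col 1, lands at row 3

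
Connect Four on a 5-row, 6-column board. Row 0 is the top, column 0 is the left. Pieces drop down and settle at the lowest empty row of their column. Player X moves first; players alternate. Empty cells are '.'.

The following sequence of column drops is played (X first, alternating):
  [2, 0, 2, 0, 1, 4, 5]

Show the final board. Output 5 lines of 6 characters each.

Answer: ......
......
......
O.X...
OXX.OX

Derivation:
Move 1: X drops in col 2, lands at row 4
Move 2: O drops in col 0, lands at row 4
Move 3: X drops in col 2, lands at row 3
Move 4: O drops in col 0, lands at row 3
Move 5: X drops in col 1, lands at row 4
Move 6: O drops in col 4, lands at row 4
Move 7: X drops in col 5, lands at row 4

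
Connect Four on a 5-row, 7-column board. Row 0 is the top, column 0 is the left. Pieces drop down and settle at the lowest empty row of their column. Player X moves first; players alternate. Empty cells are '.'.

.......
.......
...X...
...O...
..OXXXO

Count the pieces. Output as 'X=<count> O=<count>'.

X=4 O=3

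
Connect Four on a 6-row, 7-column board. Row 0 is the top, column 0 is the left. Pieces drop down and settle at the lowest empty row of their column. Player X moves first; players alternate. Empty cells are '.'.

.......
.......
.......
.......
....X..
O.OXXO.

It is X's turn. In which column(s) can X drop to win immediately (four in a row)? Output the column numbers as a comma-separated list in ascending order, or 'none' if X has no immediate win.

col 0: drop X → no win
col 1: drop X → no win
col 2: drop X → no win
col 3: drop X → no win
col 4: drop X → no win
col 5: drop X → no win
col 6: drop X → no win

Answer: none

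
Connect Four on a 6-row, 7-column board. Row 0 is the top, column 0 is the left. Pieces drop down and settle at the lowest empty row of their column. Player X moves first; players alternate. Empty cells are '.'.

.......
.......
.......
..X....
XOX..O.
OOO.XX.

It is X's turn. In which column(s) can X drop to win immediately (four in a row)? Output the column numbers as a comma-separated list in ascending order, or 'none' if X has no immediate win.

Answer: none

Derivation:
col 0: drop X → no win
col 1: drop X → no win
col 2: drop X → no win
col 3: drop X → no win
col 4: drop X → no win
col 5: drop X → no win
col 6: drop X → no win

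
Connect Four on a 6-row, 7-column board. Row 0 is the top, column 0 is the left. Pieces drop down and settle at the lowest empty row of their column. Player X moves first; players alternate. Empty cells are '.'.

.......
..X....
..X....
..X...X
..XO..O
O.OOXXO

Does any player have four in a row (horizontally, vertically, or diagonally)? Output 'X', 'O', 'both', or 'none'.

X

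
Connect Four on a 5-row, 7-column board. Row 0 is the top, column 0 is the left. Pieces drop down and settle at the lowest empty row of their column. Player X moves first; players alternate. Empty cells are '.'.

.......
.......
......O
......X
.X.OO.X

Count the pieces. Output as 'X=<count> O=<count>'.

X=3 O=3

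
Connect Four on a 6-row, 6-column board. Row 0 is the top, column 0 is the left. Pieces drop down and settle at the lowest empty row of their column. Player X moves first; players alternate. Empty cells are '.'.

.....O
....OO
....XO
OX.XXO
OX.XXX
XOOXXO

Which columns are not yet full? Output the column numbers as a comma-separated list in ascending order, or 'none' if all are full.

Answer: 0,1,2,3,4

Derivation:
col 0: top cell = '.' → open
col 1: top cell = '.' → open
col 2: top cell = '.' → open
col 3: top cell = '.' → open
col 4: top cell = '.' → open
col 5: top cell = 'O' → FULL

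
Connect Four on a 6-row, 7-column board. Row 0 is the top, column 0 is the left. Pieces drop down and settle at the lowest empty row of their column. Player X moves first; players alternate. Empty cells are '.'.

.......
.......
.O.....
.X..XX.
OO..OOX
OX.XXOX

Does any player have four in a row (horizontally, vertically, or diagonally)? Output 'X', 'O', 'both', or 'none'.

none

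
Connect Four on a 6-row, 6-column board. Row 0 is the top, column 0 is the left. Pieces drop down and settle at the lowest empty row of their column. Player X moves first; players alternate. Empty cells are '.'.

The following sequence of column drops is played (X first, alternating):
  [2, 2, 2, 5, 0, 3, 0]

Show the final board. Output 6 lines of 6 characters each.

Move 1: X drops in col 2, lands at row 5
Move 2: O drops in col 2, lands at row 4
Move 3: X drops in col 2, lands at row 3
Move 4: O drops in col 5, lands at row 5
Move 5: X drops in col 0, lands at row 5
Move 6: O drops in col 3, lands at row 5
Move 7: X drops in col 0, lands at row 4

Answer: ......
......
......
..X...
X.O...
X.XO.O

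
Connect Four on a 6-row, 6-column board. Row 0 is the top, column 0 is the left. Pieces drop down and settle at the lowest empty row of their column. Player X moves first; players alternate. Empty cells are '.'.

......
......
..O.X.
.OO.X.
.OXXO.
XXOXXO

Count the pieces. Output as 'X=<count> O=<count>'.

X=8 O=7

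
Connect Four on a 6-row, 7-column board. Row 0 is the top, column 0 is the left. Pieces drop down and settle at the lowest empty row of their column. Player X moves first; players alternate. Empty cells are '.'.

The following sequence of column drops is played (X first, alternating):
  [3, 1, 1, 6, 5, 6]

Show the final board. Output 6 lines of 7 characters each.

Answer: .......
.......
.......
.......
.X....O
.O.X.XO

Derivation:
Move 1: X drops in col 3, lands at row 5
Move 2: O drops in col 1, lands at row 5
Move 3: X drops in col 1, lands at row 4
Move 4: O drops in col 6, lands at row 5
Move 5: X drops in col 5, lands at row 5
Move 6: O drops in col 6, lands at row 4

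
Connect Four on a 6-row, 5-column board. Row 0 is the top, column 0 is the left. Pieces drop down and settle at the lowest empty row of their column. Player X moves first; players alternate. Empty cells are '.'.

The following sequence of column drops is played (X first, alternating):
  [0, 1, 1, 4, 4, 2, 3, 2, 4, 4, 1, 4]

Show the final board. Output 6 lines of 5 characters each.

Answer: .....
....O
....O
.X..X
.XO.X
XOOXO

Derivation:
Move 1: X drops in col 0, lands at row 5
Move 2: O drops in col 1, lands at row 5
Move 3: X drops in col 1, lands at row 4
Move 4: O drops in col 4, lands at row 5
Move 5: X drops in col 4, lands at row 4
Move 6: O drops in col 2, lands at row 5
Move 7: X drops in col 3, lands at row 5
Move 8: O drops in col 2, lands at row 4
Move 9: X drops in col 4, lands at row 3
Move 10: O drops in col 4, lands at row 2
Move 11: X drops in col 1, lands at row 3
Move 12: O drops in col 4, lands at row 1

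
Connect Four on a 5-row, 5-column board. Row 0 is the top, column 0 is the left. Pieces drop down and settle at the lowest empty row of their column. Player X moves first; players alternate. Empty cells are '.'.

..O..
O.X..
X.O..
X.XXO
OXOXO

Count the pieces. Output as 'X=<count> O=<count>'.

X=7 O=7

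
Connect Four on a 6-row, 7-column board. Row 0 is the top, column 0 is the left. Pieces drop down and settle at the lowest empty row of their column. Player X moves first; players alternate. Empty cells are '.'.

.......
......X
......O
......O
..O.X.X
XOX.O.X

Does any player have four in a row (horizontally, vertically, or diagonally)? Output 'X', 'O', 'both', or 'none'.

none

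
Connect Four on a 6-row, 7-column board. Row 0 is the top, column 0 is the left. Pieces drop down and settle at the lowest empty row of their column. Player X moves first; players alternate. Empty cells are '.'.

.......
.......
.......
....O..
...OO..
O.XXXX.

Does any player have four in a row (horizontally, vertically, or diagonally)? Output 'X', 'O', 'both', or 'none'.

X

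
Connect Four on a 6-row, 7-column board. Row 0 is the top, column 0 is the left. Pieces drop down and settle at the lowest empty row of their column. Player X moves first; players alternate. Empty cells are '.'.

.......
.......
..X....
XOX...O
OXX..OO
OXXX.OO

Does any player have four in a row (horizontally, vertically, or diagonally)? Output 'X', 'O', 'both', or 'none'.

X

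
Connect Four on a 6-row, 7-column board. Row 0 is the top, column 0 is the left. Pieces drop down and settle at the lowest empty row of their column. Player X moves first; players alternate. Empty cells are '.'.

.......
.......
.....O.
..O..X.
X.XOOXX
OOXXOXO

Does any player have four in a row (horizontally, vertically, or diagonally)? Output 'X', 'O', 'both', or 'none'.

none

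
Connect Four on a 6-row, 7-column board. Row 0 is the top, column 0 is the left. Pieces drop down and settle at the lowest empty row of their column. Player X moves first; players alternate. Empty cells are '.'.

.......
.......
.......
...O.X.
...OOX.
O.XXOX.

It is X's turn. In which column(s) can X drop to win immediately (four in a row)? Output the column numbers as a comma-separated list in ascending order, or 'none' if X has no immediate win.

Answer: 5

Derivation:
col 0: drop X → no win
col 1: drop X → no win
col 2: drop X → no win
col 3: drop X → no win
col 4: drop X → no win
col 5: drop X → WIN!
col 6: drop X → no win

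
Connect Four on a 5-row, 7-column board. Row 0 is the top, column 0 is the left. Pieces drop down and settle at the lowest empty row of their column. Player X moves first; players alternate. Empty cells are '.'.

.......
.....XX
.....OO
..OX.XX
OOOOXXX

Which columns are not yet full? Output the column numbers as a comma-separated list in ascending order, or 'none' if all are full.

Answer: 0,1,2,3,4,5,6

Derivation:
col 0: top cell = '.' → open
col 1: top cell = '.' → open
col 2: top cell = '.' → open
col 3: top cell = '.' → open
col 4: top cell = '.' → open
col 5: top cell = '.' → open
col 6: top cell = '.' → open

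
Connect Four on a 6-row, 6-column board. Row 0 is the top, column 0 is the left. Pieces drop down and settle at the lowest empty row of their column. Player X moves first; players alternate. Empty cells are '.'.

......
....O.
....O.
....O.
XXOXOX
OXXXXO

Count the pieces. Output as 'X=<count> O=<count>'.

X=8 O=7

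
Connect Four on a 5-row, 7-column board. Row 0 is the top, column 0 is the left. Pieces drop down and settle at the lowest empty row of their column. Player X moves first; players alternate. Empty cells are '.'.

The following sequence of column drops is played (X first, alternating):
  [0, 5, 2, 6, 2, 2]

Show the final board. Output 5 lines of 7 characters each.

Answer: .......
.......
..O....
..X....
X.X..OO

Derivation:
Move 1: X drops in col 0, lands at row 4
Move 2: O drops in col 5, lands at row 4
Move 3: X drops in col 2, lands at row 4
Move 4: O drops in col 6, lands at row 4
Move 5: X drops in col 2, lands at row 3
Move 6: O drops in col 2, lands at row 2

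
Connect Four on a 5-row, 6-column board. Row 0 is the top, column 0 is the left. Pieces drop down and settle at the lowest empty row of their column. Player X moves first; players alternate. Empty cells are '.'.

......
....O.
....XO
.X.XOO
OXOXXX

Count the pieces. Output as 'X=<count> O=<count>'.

X=7 O=6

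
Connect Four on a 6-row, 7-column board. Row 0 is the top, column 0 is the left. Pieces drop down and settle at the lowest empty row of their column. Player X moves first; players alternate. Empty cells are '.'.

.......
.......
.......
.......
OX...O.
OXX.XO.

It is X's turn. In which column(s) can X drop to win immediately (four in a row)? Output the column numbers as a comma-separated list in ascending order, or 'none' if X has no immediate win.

col 0: drop X → no win
col 1: drop X → no win
col 2: drop X → no win
col 3: drop X → WIN!
col 4: drop X → no win
col 5: drop X → no win
col 6: drop X → no win

Answer: 3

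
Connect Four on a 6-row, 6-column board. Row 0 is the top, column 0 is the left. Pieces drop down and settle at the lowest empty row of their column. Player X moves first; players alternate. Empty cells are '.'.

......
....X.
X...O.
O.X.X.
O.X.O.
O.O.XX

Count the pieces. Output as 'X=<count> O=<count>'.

X=7 O=6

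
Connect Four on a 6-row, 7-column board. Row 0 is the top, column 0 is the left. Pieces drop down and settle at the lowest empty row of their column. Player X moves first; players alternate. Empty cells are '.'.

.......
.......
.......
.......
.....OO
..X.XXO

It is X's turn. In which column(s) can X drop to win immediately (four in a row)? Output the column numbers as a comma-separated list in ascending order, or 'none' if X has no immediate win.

Answer: 3

Derivation:
col 0: drop X → no win
col 1: drop X → no win
col 2: drop X → no win
col 3: drop X → WIN!
col 4: drop X → no win
col 5: drop X → no win
col 6: drop X → no win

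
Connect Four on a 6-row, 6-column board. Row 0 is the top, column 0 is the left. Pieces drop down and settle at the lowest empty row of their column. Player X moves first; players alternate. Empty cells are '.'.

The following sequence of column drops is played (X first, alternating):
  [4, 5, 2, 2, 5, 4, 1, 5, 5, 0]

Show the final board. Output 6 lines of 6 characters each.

Answer: ......
......
.....X
.....O
..O.OX
OXX.XO

Derivation:
Move 1: X drops in col 4, lands at row 5
Move 2: O drops in col 5, lands at row 5
Move 3: X drops in col 2, lands at row 5
Move 4: O drops in col 2, lands at row 4
Move 5: X drops in col 5, lands at row 4
Move 6: O drops in col 4, lands at row 4
Move 7: X drops in col 1, lands at row 5
Move 8: O drops in col 5, lands at row 3
Move 9: X drops in col 5, lands at row 2
Move 10: O drops in col 0, lands at row 5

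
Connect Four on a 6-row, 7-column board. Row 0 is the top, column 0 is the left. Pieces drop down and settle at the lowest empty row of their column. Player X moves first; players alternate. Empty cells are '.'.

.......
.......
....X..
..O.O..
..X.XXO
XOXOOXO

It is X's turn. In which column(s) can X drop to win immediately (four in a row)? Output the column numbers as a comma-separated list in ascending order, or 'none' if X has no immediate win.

Answer: 3

Derivation:
col 0: drop X → no win
col 1: drop X → no win
col 2: drop X → no win
col 3: drop X → WIN!
col 4: drop X → no win
col 5: drop X → no win
col 6: drop X → no win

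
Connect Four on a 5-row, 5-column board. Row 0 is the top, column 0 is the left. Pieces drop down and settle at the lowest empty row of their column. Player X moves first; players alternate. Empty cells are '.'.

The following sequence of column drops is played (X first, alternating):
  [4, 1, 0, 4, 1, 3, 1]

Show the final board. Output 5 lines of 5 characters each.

Answer: .....
.....
.X...
.X..O
XO.OX

Derivation:
Move 1: X drops in col 4, lands at row 4
Move 2: O drops in col 1, lands at row 4
Move 3: X drops in col 0, lands at row 4
Move 4: O drops in col 4, lands at row 3
Move 5: X drops in col 1, lands at row 3
Move 6: O drops in col 3, lands at row 4
Move 7: X drops in col 1, lands at row 2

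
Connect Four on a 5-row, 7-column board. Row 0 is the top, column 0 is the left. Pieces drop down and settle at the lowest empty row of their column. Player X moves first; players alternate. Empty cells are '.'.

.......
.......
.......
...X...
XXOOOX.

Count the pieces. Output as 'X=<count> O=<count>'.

X=4 O=3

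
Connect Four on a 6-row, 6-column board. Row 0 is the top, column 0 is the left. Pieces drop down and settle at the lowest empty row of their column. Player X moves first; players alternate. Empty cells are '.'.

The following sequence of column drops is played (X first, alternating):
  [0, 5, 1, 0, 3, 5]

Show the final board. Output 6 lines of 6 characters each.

Answer: ......
......
......
......
O....O
XX.X.O

Derivation:
Move 1: X drops in col 0, lands at row 5
Move 2: O drops in col 5, lands at row 5
Move 3: X drops in col 1, lands at row 5
Move 4: O drops in col 0, lands at row 4
Move 5: X drops in col 3, lands at row 5
Move 6: O drops in col 5, lands at row 4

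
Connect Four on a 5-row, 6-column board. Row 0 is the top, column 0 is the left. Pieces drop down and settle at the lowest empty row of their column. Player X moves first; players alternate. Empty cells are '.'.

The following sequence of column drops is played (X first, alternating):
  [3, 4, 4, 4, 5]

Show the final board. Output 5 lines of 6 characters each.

Move 1: X drops in col 3, lands at row 4
Move 2: O drops in col 4, lands at row 4
Move 3: X drops in col 4, lands at row 3
Move 4: O drops in col 4, lands at row 2
Move 5: X drops in col 5, lands at row 4

Answer: ......
......
....O.
....X.
...XOX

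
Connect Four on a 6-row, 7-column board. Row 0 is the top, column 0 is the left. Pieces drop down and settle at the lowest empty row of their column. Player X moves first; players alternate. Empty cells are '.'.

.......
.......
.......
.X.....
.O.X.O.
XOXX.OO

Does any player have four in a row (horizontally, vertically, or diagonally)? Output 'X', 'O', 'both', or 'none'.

none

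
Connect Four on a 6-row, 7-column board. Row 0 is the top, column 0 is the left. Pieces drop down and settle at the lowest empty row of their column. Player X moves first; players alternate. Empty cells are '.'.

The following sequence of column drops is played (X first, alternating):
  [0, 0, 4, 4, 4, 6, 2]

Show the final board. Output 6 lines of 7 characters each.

Answer: .......
.......
.......
....X..
O...O..
X.X.X.O

Derivation:
Move 1: X drops in col 0, lands at row 5
Move 2: O drops in col 0, lands at row 4
Move 3: X drops in col 4, lands at row 5
Move 4: O drops in col 4, lands at row 4
Move 5: X drops in col 4, lands at row 3
Move 6: O drops in col 6, lands at row 5
Move 7: X drops in col 2, lands at row 5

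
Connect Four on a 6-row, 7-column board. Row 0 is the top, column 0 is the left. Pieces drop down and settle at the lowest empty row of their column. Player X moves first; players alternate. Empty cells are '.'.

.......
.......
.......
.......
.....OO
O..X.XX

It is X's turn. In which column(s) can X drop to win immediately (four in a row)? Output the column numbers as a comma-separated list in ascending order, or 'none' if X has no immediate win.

col 0: drop X → no win
col 1: drop X → no win
col 2: drop X → no win
col 3: drop X → no win
col 4: drop X → WIN!
col 5: drop X → no win
col 6: drop X → no win

Answer: 4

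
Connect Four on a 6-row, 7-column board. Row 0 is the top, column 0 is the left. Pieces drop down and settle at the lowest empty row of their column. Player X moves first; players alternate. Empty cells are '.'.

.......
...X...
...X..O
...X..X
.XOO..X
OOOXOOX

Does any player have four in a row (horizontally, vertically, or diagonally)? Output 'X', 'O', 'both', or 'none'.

none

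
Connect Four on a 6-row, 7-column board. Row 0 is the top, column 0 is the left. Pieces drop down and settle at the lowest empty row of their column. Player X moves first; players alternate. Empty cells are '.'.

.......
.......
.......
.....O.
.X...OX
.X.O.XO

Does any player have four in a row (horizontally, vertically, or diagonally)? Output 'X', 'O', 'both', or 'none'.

none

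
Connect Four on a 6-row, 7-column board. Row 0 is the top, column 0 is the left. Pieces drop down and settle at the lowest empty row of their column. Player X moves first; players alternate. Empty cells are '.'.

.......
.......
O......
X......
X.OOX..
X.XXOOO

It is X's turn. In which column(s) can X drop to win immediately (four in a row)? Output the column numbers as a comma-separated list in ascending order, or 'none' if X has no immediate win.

col 0: drop X → no win
col 1: drop X → WIN!
col 2: drop X → no win
col 3: drop X → no win
col 4: drop X → no win
col 5: drop X → no win
col 6: drop X → no win

Answer: 1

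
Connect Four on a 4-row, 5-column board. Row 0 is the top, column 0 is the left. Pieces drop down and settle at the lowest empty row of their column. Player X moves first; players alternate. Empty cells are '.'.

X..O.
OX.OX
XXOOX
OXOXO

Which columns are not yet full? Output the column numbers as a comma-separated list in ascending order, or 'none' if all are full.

col 0: top cell = 'X' → FULL
col 1: top cell = '.' → open
col 2: top cell = '.' → open
col 3: top cell = 'O' → FULL
col 4: top cell = '.' → open

Answer: 1,2,4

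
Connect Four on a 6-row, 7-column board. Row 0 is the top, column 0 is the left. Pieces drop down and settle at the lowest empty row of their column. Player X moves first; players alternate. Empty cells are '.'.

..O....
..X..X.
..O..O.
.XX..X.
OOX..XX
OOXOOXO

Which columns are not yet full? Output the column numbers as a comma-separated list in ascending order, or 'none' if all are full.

col 0: top cell = '.' → open
col 1: top cell = '.' → open
col 2: top cell = 'O' → FULL
col 3: top cell = '.' → open
col 4: top cell = '.' → open
col 5: top cell = '.' → open
col 6: top cell = '.' → open

Answer: 0,1,3,4,5,6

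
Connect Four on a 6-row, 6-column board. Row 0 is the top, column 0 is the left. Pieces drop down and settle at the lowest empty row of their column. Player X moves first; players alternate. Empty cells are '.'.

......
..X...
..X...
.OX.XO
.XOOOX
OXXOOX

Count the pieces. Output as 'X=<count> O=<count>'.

X=9 O=8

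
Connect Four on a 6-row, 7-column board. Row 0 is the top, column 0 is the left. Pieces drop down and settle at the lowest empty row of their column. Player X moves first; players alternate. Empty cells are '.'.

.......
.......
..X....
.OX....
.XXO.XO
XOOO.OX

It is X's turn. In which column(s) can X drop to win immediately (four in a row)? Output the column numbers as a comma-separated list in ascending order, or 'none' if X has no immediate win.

Answer: 2

Derivation:
col 0: drop X → no win
col 1: drop X → no win
col 2: drop X → WIN!
col 3: drop X → no win
col 4: drop X → no win
col 5: drop X → no win
col 6: drop X → no win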